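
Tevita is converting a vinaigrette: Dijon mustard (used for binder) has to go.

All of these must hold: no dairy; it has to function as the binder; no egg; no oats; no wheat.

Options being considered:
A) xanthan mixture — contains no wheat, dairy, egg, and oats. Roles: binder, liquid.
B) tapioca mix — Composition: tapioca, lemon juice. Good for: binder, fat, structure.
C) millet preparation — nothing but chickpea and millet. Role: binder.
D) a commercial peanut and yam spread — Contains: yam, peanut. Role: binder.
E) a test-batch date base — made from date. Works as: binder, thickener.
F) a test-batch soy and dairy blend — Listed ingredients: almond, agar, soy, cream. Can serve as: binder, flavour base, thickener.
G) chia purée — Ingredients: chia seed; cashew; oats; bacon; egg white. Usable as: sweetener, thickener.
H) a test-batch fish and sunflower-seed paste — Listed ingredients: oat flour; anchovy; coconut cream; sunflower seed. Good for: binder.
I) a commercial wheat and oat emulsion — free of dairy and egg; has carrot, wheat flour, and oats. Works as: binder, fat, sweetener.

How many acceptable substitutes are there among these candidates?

A: works as a binder, no dairy, no egg — valid
B: all constraints satisfied — OK
C: only chickpea and millet; none excluded — valid
D: nothing on the exclusion list — OK
E: works as a binder, no wheat, no egg — keep
F: has cream, so not dairy-free — out
G: not usable as a binder; has egg white, so not egg-free (and 1 more) — out
H: has oat flour, so not oat-free — reject
I: has oats, so not oat-free; has wheat flour, so not wheat-free — no

5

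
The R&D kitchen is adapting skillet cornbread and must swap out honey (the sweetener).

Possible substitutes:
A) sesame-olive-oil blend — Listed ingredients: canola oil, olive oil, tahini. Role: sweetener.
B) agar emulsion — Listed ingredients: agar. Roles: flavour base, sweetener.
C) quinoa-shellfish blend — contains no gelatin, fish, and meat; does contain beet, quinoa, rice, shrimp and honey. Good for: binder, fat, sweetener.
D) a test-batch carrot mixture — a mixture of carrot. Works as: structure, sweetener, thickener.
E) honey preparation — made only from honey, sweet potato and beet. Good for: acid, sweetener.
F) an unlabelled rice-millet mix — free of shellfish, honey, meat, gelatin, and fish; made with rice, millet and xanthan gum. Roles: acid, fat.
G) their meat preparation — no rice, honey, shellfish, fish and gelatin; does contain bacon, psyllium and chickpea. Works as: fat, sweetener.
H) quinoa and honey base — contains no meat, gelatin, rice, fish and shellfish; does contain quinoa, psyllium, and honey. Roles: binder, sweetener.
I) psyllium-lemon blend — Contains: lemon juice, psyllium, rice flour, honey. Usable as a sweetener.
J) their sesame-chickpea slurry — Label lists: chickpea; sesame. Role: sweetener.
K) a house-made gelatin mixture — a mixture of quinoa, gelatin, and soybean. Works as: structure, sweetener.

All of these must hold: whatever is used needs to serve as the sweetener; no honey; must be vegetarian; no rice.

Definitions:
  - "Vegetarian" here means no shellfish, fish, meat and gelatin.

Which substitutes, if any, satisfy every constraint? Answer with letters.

A, B, D, J

A: only tahini, canola oil, and olive oil; none excluded — keep
B: works as a sweetener, no honey, vegetarian — valid
C: has shrimp, so not vegetarian; has honey, so not honey-free (and 1 more) — reject
D: works as a sweetener, vegetarian, no rice — OK
E: has honey, so not honey-free — no
F: not usable as a sweetener; has rice, so not rice-free — reject
G: has bacon, so not vegetarian — no
H: has honey, so not honey-free — out
I: has honey, so not honey-free; has rice flour, so not rice-free — no
J: every rule checks out — valid
K: has gelatin, so not vegetarian — out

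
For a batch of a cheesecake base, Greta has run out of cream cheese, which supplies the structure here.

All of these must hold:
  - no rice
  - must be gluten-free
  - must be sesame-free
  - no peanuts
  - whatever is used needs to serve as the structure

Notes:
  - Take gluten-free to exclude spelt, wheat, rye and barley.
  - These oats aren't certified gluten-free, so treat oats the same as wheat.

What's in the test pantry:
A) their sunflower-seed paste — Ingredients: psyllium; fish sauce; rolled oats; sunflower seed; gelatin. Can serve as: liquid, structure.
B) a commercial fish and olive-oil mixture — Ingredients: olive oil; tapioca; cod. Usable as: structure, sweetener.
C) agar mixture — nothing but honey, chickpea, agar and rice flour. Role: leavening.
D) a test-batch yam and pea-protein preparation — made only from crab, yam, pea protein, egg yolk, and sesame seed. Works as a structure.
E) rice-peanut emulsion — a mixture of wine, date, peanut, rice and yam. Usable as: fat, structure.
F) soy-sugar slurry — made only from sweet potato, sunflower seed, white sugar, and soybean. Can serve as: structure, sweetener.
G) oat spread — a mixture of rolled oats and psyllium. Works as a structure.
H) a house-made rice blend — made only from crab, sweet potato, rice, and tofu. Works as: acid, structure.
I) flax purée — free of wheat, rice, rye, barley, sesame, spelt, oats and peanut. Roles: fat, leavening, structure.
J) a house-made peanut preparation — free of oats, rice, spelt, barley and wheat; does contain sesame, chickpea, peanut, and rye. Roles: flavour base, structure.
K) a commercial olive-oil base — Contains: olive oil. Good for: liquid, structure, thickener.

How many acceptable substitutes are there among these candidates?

A: has rolled oats, so not gluten-free — reject
B: all constraints satisfied — keep
C: not usable as a structure; has rice flour, so not rice-free — reject
D: has sesame seed, so not sesame-free — no
E: has rice, so not rice-free; has peanut, so not peanut-free — out
F: soybean and white sugar etc. — none of it excluded — keep
G: has rolled oats, so not gluten-free — no
H: has rice, so not rice-free — out
I: no sesame, no rice — OK
J: has rye, so not gluten-free; has sesame, so not sesame-free (and 1 more) — reject
K: nothing on the exclusion list — valid

4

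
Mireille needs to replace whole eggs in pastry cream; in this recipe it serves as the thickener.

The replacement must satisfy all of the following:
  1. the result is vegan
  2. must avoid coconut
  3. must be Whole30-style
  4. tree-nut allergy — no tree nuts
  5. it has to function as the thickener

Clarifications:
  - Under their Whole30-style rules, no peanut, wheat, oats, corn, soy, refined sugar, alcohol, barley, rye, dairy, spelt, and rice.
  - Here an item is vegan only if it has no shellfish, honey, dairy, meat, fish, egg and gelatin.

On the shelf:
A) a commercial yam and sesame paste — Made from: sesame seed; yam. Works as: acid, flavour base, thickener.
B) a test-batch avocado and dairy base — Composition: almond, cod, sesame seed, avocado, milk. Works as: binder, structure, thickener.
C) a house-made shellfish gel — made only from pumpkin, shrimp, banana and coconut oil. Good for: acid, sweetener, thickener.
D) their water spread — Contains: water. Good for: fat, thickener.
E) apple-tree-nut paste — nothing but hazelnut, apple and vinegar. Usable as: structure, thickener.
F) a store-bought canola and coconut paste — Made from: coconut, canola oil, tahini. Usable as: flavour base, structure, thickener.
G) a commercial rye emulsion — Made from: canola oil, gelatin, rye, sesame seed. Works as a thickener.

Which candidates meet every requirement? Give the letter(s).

A: only sesame seed and yam; none excluded — keep
B: has milk, so not Whole30-style; has milk, so not vegan (and 1 more) — no
C: has shrimp, so not vegan; has coconut oil, so not coconut-free — out
D: every rule checks out — OK
E: has hazelnut, so not tree-nut-free — no
F: has coconut, so not coconut-free — no
G: has rye, so not Whole30-style; has gelatin, so not vegan — out

A, D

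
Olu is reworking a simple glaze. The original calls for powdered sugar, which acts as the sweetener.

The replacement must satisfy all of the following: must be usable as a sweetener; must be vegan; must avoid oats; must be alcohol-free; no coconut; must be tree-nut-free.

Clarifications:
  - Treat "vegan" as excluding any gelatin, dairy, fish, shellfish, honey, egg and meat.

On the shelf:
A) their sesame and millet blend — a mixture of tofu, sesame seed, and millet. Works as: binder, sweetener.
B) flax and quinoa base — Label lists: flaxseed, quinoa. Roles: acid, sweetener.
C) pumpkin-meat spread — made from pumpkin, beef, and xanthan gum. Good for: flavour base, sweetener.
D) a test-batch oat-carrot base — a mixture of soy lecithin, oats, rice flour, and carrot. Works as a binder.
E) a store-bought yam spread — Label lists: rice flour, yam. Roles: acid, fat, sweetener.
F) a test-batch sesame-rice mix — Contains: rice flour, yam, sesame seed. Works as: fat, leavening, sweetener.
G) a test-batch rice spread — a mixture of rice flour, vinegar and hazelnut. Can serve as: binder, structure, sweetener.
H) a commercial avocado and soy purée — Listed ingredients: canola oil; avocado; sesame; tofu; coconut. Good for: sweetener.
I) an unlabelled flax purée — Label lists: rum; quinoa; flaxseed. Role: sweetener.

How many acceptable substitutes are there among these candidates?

4

A: only sesame seed, tofu and millet; none excluded — valid
B: all constraints satisfied — OK
C: has beef, so not vegan — reject
D: not usable as a sweetener; has oats, so not oat-free — out
E: only rice flour and yam; none excluded — valid
F: works as a sweetener, no coconut, no oats — OK
G: has hazelnut, so not tree-nut-free — reject
H: has coconut, so not coconut-free — out
I: has rum, so not alcohol-free — out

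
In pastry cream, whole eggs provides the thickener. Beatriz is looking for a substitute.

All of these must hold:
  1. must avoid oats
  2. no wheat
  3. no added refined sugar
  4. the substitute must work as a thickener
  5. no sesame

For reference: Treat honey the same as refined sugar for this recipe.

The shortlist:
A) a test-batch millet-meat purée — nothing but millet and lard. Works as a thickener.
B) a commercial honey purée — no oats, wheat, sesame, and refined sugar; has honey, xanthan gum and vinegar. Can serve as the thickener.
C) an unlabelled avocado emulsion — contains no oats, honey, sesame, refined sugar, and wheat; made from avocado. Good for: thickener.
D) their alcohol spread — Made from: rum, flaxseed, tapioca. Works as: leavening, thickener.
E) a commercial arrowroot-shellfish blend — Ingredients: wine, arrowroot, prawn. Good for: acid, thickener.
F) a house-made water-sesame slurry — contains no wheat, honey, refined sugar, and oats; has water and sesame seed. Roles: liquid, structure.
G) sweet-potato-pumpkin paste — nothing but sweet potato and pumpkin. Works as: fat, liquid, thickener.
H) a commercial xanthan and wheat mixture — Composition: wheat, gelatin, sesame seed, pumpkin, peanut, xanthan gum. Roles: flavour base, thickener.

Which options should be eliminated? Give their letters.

A: only lard and millet; none excluded — keep
B: has honey, so not no-added-sugar — reject
C: no-added-sugar, no sesame — keep
D: only rum, tapioca and flaxseed; none excluded — valid
E: only wine, prawn, and arrowroot; none excluded — valid
F: not usable as a thickener; has sesame seed, so not sesame-free — reject
G: no-added-sugar, no wheat — valid
H: has sesame seed, so not sesame-free; has wheat, so not wheat-free — out

B, F, H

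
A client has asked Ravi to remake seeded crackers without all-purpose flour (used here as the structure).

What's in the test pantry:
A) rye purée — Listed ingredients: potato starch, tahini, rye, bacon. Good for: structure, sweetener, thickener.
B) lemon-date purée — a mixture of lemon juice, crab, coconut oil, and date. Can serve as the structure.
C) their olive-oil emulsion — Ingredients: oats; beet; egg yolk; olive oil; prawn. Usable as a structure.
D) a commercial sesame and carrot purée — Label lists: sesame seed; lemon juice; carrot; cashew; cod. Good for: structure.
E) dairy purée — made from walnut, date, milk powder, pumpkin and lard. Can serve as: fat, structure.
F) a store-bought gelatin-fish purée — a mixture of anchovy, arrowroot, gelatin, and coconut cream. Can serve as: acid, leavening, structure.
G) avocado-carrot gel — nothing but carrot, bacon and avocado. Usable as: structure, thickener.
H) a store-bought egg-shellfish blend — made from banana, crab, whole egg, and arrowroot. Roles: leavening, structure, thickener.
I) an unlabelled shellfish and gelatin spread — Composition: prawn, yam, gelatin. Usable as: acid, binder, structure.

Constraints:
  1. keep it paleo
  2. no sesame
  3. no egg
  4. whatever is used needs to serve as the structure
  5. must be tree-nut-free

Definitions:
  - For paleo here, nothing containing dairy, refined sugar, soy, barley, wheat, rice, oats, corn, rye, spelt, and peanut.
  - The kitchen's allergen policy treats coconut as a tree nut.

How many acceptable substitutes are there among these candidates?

2

A: has rye, so not paleo; has tahini, so not sesame-free — out
B: has coconut oil, so not tree-nut-free — out
C: has oats, so not paleo; has egg yolk, so not egg-free — reject
D: has cashew, so not tree-nut-free; has sesame seed, so not sesame-free — out
E: has milk powder, so not paleo; has walnut, so not tree-nut-free — out
F: has coconut cream, so not tree-nut-free — no
G: nothing on the exclusion list — OK
H: has whole egg, so not egg-free — out
I: only gelatin, prawn and yam; none excluded — valid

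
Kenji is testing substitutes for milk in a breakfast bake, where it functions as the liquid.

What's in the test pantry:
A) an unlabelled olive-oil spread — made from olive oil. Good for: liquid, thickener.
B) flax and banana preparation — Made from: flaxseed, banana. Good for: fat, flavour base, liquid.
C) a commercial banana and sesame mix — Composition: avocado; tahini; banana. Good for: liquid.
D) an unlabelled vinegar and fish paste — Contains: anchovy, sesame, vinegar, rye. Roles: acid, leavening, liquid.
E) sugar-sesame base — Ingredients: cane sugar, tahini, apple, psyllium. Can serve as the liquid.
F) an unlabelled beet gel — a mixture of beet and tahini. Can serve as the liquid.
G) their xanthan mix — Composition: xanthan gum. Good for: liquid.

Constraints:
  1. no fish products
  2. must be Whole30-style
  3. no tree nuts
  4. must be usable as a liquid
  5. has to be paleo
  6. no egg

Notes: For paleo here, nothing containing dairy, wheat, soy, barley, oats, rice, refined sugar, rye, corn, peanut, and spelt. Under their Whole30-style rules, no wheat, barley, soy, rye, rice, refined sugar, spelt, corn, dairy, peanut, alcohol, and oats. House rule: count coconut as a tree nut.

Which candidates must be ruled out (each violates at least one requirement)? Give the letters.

D, E

A: works as a liquid, no fish, paleo — keep
B: every rule checks out — keep
C: only tahini, banana and avocado; none excluded — OK
D: has rye, so not paleo; has rye, so not Whole30-style (and 1 more) — no
E: has cane sugar, so not paleo; has cane sugar, so not Whole30-style — reject
F: only tahini and beet; none excluded — OK
G: only xanthan gum; none excluded — valid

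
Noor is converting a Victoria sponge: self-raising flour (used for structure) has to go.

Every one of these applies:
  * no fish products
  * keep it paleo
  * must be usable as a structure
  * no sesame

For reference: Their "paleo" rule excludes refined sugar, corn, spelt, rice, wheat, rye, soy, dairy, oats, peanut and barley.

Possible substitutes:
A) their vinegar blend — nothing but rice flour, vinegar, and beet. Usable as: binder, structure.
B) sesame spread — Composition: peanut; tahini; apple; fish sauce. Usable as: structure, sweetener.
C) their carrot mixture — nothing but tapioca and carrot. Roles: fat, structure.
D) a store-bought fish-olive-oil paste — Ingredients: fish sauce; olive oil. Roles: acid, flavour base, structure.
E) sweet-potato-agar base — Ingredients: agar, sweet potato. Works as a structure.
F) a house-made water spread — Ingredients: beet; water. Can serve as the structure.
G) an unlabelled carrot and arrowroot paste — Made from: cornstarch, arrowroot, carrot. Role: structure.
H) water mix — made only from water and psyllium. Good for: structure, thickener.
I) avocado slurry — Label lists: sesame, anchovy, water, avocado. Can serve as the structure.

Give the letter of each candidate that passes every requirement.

A: has rice flour, so not paleo — no
B: has peanut, so not paleo; has tahini, so not sesame-free (and 1 more) — reject
C: nothing on the exclusion list — keep
D: has fish sauce, so not fish-free — out
E: only sweet potato and agar; none excluded — keep
F: nothing on the exclusion list — keep
G: has cornstarch, so not paleo — no
H: nothing on the exclusion list — keep
I: has sesame, so not sesame-free; has anchovy, so not fish-free — reject

C, E, F, H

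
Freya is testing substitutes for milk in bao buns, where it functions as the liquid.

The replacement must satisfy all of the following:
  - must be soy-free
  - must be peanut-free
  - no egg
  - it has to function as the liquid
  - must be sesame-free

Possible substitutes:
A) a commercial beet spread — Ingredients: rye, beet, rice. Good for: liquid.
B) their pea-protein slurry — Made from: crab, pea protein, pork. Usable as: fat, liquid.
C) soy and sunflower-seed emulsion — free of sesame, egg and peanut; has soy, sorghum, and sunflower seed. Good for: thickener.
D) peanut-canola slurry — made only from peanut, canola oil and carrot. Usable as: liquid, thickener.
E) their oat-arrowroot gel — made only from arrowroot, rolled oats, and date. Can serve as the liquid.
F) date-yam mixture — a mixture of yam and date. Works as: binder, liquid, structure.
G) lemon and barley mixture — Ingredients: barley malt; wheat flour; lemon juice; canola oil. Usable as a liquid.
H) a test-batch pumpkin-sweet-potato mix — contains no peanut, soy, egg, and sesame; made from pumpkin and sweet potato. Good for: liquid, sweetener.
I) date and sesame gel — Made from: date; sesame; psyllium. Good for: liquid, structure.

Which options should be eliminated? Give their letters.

C, D, I

A: works as a liquid, no soy, no egg — OK
B: only pork, crab, and pea protein; none excluded — keep
C: not usable as a liquid; has soy, so not soy-free — no
D: has peanut, so not peanut-free — no
E: no sesame, no peanut — keep
F: works as a liquid, no peanut, no soy — keep
G: every rule checks out — keep
H: all constraints satisfied — valid
I: has sesame, so not sesame-free — no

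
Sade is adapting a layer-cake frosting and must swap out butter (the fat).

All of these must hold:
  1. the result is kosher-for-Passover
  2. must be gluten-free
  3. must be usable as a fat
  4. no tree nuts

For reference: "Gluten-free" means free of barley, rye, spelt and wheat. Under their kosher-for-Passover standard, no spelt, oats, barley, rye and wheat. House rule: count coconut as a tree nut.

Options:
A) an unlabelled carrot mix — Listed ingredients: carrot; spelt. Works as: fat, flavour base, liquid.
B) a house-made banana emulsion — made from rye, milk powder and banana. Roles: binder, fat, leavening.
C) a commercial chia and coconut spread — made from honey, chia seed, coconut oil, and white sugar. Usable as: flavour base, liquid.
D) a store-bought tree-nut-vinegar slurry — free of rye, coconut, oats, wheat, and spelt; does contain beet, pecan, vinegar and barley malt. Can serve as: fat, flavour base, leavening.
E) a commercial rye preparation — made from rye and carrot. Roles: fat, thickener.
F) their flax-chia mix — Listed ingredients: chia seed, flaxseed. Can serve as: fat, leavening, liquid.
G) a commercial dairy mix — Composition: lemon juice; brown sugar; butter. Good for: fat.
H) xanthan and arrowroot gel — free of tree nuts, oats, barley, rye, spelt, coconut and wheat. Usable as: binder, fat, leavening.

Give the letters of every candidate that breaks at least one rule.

A: has spelt, so not gluten-free; has spelt, so not kosher-for-Passover — no
B: has rye, so not gluten-free; has rye, so not kosher-for-Passover — reject
C: not usable as a fat; has coconut oil, so not tree-nut-free — out
D: has barley malt, so not gluten-free; has barley malt, so not kosher-for-Passover (and 1 more) — out
E: has rye, so not gluten-free; has rye, so not kosher-for-Passover — no
F: works as a fat, tree-nut-free, gluten-free — valid
G: only butter, brown sugar and lemon juice; none excluded — valid
H: works as a fat, tree-nut-free, gluten-free — valid

A, B, C, D, E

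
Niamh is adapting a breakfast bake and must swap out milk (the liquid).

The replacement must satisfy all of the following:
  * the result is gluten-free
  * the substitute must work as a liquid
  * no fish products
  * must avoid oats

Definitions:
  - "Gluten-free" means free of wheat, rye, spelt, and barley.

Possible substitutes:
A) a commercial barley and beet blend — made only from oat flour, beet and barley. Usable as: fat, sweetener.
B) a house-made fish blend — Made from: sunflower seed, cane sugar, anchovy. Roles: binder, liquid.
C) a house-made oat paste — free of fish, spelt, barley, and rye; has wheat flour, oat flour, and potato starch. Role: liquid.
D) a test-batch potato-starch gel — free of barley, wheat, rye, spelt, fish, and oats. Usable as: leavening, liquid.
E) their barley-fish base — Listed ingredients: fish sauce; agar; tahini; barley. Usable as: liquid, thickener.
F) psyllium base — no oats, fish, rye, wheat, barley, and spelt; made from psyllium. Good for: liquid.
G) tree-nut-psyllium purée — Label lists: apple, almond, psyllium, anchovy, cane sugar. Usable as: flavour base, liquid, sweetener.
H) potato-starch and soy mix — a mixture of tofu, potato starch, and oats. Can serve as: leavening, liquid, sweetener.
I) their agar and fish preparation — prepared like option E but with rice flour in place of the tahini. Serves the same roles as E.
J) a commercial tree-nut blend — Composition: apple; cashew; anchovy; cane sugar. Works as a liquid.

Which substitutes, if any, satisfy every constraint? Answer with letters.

D, F

A: not usable as a liquid; has barley, so not gluten-free (and 1 more) — reject
B: has anchovy, so not fish-free — out
C: has wheat flour, so not gluten-free; has oat flour, so not oat-free — reject
D: works as a liquid, no oats, no fish — OK
E: has barley, so not gluten-free; has fish sauce, so not fish-free — out
F: works as a liquid, no oats, gluten-free — OK
G: has anchovy, so not fish-free — out
H: has oats, so not oat-free — out
I: has barley, so not gluten-free; has fish sauce, so not fish-free — no
J: has anchovy, so not fish-free — out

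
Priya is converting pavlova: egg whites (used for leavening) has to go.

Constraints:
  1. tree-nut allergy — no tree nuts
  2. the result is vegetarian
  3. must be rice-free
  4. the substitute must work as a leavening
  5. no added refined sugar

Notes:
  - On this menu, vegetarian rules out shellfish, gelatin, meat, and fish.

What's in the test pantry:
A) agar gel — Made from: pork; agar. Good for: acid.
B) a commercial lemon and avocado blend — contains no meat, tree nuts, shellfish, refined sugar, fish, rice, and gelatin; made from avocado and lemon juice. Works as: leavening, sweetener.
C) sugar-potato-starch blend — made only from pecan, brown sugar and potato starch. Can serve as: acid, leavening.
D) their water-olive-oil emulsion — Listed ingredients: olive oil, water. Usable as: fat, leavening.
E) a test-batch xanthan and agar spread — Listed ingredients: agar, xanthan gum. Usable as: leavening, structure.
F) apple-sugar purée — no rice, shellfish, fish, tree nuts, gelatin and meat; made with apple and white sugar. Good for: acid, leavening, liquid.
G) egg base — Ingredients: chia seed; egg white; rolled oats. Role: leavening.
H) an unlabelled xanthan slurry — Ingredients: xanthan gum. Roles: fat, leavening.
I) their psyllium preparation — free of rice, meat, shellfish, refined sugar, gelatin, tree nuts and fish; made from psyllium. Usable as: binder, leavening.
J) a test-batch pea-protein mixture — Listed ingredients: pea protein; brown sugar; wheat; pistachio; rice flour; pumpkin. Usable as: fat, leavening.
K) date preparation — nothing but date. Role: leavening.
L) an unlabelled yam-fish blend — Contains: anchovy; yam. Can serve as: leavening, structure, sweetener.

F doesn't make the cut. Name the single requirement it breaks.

usable as a leavening: satisfied
vegetarian: satisfied
tree-nut-free: satisfied
no-added-sugar: has white sugar — fails
rice-free: satisfied

no-added-sugar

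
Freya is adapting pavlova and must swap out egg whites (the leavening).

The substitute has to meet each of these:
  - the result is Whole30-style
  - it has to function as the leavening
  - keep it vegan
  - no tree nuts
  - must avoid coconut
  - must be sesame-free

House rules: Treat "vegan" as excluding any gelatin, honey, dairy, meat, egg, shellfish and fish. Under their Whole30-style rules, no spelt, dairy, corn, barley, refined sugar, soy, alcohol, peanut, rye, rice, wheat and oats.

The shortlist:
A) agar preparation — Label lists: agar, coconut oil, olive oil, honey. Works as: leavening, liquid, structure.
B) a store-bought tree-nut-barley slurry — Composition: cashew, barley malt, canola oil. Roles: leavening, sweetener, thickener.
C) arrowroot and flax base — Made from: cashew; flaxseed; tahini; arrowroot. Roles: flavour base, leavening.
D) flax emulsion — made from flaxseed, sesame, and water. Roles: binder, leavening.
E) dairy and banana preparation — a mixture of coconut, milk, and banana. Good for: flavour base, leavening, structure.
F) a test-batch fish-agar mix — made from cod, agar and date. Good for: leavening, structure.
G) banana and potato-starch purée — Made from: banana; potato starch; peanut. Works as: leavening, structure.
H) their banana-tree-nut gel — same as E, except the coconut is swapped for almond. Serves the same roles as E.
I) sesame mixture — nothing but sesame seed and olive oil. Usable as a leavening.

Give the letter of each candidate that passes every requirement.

A: has honey, so not vegan; has coconut oil, so not coconut-free — no
B: has barley malt, so not Whole30-style; has cashew, so not tree-nut-free — reject
C: has cashew, so not tree-nut-free; has tahini, so not sesame-free — reject
D: has sesame, so not sesame-free — reject
E: has milk, so not vegan; has milk, so not Whole30-style (and 1 more) — reject
F: has cod, so not vegan — reject
G: has peanut, so not Whole30-style — reject
H: has milk, so not vegan; has milk, so not Whole30-style (and 1 more) — no
I: has sesame seed, so not sesame-free — no

none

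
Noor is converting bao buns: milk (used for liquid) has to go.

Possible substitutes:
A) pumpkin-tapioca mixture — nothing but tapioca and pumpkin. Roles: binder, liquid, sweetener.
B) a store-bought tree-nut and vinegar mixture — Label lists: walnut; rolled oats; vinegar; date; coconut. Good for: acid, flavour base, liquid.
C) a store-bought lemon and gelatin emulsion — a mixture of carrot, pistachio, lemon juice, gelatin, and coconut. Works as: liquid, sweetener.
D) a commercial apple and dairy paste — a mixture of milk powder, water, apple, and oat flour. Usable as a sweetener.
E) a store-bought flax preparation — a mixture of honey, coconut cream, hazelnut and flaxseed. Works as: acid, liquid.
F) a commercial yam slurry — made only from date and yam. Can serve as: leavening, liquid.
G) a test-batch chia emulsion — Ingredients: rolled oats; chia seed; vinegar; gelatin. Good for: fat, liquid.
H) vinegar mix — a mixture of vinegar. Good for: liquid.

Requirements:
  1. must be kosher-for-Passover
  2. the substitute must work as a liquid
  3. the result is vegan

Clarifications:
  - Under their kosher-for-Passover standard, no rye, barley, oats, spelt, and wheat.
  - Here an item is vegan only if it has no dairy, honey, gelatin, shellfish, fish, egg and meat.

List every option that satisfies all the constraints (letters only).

A, F, H

A: only tapioca and pumpkin; none excluded — OK
B: has rolled oats, so not kosher-for-Passover — out
C: has gelatin, so not vegan — out
D: not usable as a liquid; has oat flour, so not kosher-for-Passover (and 1 more) — reject
E: has honey, so not vegan — out
F: works as a liquid, vegan, kosher-for-Passover — OK
G: has rolled oats, so not kosher-for-Passover; has gelatin, so not vegan — no
H: works as a liquid, vegan, kosher-for-Passover — keep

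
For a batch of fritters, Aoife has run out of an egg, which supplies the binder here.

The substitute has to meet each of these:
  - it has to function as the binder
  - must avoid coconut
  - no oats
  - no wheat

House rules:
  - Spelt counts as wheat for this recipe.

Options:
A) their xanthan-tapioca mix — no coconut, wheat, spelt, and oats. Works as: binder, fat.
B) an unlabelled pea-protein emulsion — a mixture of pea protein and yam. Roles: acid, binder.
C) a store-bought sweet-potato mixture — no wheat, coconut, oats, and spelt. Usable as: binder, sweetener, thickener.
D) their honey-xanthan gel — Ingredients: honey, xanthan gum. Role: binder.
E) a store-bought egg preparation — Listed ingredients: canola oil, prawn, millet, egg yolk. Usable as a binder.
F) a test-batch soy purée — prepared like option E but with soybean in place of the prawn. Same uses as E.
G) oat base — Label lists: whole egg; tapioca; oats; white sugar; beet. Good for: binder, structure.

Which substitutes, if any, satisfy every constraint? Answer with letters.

A, B, C, D, E, F

A: works as a binder, no coconut, wheat-free — valid
B: wheat-free, no coconut — OK
C: works as a binder, no coconut, wheat-free — OK
D: no coconut, wheat-free — keep
E: egg yolk and prawn etc. — none of it excluded — valid
F: all constraints satisfied — OK
G: has oats, so not oat-free — out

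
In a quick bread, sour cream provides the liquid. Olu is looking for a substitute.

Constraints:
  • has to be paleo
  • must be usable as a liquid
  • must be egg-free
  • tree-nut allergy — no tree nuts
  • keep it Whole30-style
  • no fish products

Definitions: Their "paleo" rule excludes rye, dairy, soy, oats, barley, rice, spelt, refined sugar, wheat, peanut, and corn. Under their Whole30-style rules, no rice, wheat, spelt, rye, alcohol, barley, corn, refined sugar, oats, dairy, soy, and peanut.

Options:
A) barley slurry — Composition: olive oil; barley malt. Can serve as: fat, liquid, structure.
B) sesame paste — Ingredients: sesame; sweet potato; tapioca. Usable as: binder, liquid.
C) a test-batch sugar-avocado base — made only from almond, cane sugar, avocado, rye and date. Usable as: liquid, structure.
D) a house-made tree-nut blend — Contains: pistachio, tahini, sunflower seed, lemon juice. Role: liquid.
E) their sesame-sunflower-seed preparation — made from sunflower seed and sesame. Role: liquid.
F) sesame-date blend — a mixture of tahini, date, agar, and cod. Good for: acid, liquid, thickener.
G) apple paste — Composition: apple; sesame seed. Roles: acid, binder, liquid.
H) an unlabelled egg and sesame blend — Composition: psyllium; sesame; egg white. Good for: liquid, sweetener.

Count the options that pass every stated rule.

A: has barley malt, so not paleo; has barley malt, so not Whole30-style — no
B: every rule checks out — OK
C: has rye, so not paleo; has rye, so not Whole30-style (and 1 more) — out
D: has pistachio, so not tree-nut-free — no
E: works as a liquid, Whole30-style, paleo — OK
F: has cod, so not fish-free — no
G: every rule checks out — valid
H: has egg white, so not egg-free — reject

3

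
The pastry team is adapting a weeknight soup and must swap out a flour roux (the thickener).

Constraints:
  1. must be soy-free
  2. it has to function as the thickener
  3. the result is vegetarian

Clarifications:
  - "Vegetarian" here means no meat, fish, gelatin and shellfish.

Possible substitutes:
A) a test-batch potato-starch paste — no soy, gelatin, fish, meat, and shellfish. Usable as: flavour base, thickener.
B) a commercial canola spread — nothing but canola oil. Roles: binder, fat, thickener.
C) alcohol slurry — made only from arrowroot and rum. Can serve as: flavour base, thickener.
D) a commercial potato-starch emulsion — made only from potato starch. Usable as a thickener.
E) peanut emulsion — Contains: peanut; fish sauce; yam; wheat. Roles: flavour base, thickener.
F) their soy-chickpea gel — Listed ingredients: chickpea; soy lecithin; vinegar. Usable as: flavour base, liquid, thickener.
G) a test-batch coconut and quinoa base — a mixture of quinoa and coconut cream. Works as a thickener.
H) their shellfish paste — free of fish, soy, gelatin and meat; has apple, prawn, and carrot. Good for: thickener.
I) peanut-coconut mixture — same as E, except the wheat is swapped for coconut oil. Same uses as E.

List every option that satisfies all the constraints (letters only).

A: vegetarian, no soy — OK
B: only canola oil; none excluded — OK
C: only rum and arrowroot; none excluded — valid
D: only potato starch; none excluded — keep
E: has fish sauce, so not vegetarian — reject
F: has soy lecithin, so not soy-free — no
G: only coconut cream and quinoa; none excluded — valid
H: has prawn, so not vegetarian — out
I: has fish sauce, so not vegetarian — reject

A, B, C, D, G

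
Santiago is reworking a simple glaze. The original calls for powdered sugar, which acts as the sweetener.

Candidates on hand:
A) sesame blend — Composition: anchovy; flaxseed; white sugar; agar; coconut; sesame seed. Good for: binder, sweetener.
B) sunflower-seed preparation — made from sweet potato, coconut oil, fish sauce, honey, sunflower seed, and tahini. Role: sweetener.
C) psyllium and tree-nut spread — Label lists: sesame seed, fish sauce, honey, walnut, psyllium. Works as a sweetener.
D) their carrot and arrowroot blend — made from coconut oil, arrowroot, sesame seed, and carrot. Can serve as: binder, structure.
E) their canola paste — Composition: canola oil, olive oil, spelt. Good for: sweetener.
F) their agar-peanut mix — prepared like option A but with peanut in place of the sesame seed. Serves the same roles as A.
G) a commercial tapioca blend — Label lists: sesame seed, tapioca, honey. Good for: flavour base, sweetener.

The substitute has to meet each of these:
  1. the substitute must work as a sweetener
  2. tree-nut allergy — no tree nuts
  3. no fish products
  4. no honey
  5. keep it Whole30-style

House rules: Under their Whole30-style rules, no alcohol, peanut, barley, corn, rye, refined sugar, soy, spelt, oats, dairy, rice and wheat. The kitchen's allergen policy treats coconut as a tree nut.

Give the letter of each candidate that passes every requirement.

none

A: has white sugar, so not Whole30-style; has anchovy, so not fish-free (and 1 more) — reject
B: has fish sauce, so not fish-free; has honey, so not honey-free (and 1 more) — reject
C: has fish sauce, so not fish-free; has honey, so not honey-free (and 1 more) — out
D: not usable as a sweetener; has coconut oil, so not tree-nut-free — out
E: has spelt, so not Whole30-style — no
F: has peanut, so not Whole30-style; has anchovy, so not fish-free (and 1 more) — out
G: has honey, so not honey-free — reject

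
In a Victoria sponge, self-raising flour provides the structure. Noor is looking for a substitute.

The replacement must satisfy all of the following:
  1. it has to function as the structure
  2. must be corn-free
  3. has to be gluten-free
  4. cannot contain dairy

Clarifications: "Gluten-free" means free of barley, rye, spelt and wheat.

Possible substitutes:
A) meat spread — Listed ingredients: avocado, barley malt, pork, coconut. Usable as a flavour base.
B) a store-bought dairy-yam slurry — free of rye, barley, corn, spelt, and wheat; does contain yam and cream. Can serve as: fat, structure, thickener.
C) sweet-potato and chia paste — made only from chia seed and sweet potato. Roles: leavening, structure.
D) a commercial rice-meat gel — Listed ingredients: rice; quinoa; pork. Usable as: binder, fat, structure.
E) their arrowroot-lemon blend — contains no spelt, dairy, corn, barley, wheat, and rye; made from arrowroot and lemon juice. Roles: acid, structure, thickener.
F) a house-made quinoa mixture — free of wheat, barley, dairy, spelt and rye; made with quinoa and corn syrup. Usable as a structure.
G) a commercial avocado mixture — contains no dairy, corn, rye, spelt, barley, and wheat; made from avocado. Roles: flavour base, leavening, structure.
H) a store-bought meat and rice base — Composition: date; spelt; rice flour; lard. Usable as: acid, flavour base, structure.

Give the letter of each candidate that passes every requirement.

C, D, E, G

A: not usable as a structure; has barley malt, so not gluten-free — reject
B: has cream, so not dairy-free — reject
C: works as a structure, no dairy, gluten-free — valid
D: all constraints satisfied — valid
E: works as a structure, no corn, gluten-free — keep
F: has corn syrup, so not corn-free — no
G: gluten-free, no corn — valid
H: has spelt, so not gluten-free — reject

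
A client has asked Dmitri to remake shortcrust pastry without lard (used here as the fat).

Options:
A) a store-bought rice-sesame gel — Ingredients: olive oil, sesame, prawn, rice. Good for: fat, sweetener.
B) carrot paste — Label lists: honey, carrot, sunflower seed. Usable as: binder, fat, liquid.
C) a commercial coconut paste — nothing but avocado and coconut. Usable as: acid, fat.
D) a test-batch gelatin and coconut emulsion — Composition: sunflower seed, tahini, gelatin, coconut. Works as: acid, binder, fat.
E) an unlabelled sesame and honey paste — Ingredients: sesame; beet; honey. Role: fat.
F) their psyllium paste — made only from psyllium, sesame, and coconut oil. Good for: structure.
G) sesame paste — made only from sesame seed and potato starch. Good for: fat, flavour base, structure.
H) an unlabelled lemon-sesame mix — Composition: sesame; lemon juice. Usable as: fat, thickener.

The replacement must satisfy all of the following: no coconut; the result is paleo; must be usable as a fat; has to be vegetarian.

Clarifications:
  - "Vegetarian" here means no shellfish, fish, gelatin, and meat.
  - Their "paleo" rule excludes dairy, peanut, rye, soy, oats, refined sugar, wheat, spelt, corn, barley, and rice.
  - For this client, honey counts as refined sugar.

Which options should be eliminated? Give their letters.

A, B, C, D, E, F

A: has prawn, so not vegetarian; has rice, so not paleo — out
B: has honey, so not paleo — no
C: has coconut, so not coconut-free — no
D: has gelatin, so not vegetarian; has coconut, so not coconut-free — no
E: has honey, so not paleo — out
F: not usable as a fat; has coconut oil, so not coconut-free — reject
G: paleo, no coconut — valid
H: every rule checks out — OK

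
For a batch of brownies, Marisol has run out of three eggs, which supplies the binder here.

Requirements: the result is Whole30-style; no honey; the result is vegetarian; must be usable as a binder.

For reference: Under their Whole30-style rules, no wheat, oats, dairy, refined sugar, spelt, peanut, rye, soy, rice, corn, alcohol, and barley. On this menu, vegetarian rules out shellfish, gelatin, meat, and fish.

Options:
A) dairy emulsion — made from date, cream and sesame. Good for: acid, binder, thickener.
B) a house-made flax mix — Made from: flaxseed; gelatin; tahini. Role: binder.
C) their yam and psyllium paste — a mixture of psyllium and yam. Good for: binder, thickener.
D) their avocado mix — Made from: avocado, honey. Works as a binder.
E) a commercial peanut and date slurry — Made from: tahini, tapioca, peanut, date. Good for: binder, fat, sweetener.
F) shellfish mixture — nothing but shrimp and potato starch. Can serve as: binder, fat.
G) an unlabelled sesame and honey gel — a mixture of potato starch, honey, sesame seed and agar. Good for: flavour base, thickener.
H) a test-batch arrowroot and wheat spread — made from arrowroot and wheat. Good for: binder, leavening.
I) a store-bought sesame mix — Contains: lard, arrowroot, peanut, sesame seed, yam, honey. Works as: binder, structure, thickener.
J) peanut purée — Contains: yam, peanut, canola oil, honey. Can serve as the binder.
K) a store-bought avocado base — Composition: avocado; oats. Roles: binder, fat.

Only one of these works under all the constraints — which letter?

C

A: has cream, so not Whole30-style — reject
B: has gelatin, so not vegetarian — reject
C: no honey, vegetarian — OK
D: has honey, so not honey-free — reject
E: has peanut, so not Whole30-style — out
F: has shrimp, so not vegetarian — no
G: not usable as a binder; has honey, so not honey-free — no
H: has wheat, so not Whole30-style — out
I: has peanut, so not Whole30-style; has lard, so not vegetarian (and 1 more) — reject
J: has peanut, so not Whole30-style; has honey, so not honey-free — reject
K: has oats, so not Whole30-style — out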